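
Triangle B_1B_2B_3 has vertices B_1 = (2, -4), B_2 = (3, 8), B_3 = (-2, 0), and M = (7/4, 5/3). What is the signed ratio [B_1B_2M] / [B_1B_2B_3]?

1/6

[B_1B_2B_3] = ½·(2·(8−0) + 3·(0−(-4)) + (-2)·(-4−8)) = ½·(16 + 12 + 24) = 26.
[B_1B_2M] = ½·(2·(8−(5/3)) + 3·(5/3−(-4)) + (7/4)·(-4−8)) = ½·(38/3 + 17 − 21) = 13/3, so the ratio is (13/3)/26 = 1/6.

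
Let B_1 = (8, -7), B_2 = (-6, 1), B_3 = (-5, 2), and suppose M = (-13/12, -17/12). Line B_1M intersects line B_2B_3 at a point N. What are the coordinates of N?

Barycentric coordinates of M with respect to B_1B_2B_3: (1/3, 5/12, 1/4).
On side B_2B_3 the B_1-coordinate is zero; dropping M's B_1-weight 1/3 and renormalizing the remaining 5/12 : 1/4 gives weights 5/8, 3/8 on B_2, B_3.
N = (5/8)·(-6, 1) + (3/8)·(-5, 2) = (-45/8, 11/8).

(-45/8, 11/8)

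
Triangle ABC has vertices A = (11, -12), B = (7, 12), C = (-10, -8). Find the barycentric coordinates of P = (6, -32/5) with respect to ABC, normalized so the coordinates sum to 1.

Signed area of the reference triangle: [ABC] = ½·(11·(12−(-8)) + 7·(-8−(-12)) + (-10)·(-12−12)) = ½·(220 + 28 + 240) = 244.
[PBC] = ½·(6·(12−(-8)) + 7·(-8−(-32/5)) + (-10)·(-32/5−12)) = ½·(120 − 56/5 + 184) = 732/5, so the A-coordinate is (732/5)/244 = 3/5.
[APC] = ½·(11·(-32/5−(-8)) + 6·(-8−(-12)) + (-10)·(-12−(-32/5))) = ½·(88/5 + 24 + 56) = 244/5, so the B-coordinate is 1/5.
[ABP] = ½·(11·(12−(-32/5)) + 7·(-32/5−(-12)) + 6·(-12−12)) = ½·(1012/5 + 196/5 − 144) = 244/5, so the C-coordinate is 1/5.
Check: 3/5 + 1/5 + 1/5 = 1.

(3/5, 1/5, 1/5)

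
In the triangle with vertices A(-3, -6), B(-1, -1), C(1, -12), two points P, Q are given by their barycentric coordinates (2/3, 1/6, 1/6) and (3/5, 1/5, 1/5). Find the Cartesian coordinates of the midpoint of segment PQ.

(-19/10, -371/60)

Barycentric coordinates of the midpoint are the average: (19/30, 11/60, 11/60).
Converting: (19/30)·A + (11/60)·B + (11/60)·C = (-19/10, -371/60).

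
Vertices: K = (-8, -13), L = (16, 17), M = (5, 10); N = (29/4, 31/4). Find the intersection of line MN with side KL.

Barycentric coordinates of N with respect to KLM: (1/4, 1/2, 1/4).
On side KL the M-coordinate is zero; dropping N's M-weight 1/4 and renormalizing the remaining 1/4 : 1/2 gives weights 1/3, 2/3 on K, L.
J = (1/3)·(-8, -13) + (2/3)·(16, 17) = (8, 7).

(8, 7)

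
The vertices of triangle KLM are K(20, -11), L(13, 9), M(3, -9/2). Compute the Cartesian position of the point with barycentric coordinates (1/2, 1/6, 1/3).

N = (1/2)·K + (1/6)·L + (1/3)·M.
x-coordinate: (1/2)·20 + (1/6)·13 + (1/3)·3 = 79/6.
y-coordinate: (1/2)·(-11) + (1/6)·9 + (1/3)·(-9/2) = -11/2.

(79/6, -11/2)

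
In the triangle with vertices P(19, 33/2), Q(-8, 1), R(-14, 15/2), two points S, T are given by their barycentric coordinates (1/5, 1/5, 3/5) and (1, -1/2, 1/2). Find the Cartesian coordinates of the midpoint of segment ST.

Barycentric coordinates of the midpoint are the average: (3/5, -3/20, 11/20).
Converting: (3/5)·P + (-3/20)·Q + (11/20)·R = (49/10, 111/8).

(49/10, 111/8)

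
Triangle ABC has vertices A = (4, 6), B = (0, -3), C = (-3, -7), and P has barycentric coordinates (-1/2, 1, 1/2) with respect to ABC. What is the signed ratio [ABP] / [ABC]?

The signed ratio [ABP]/[ABC] equals the barycentric coordinate of P at vertex C, which is 1/2.

1/2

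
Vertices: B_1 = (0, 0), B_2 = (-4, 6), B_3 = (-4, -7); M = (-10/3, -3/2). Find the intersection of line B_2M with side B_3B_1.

(-3, -21/4)

Barycentric coordinates of M with respect to B_1B_2B_3: (1/6, 1/3, 1/2).
On side B_3B_1 the B_2-coordinate is zero; dropping M's B_2-weight 1/3 and renormalizing the remaining 1/2 : 1/6 gives weights 3/4, 1/4 on B_3, B_1.
N = (3/4)·(-4, -7) + (1/4)·(0, 0) = (-3, -21/4).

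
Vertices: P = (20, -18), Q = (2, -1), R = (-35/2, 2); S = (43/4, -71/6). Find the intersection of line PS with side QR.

Barycentric coordinates of S with respect to PQR: (2/3, 1/6, 1/6).
On side QR the P-coordinate is zero; dropping S's P-weight 2/3 and renormalizing the remaining 1/6 : 1/6 gives weights 1/2, 1/2 on Q, R.
T = (1/2)·(2, -1) + (1/2)·(-35/2, 2) = (-31/4, 1/2).

(-31/4, 1/2)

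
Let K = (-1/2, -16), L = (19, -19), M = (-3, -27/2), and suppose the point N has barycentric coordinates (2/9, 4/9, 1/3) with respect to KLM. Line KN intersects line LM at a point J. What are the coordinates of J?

(67/7, -233/14)

Line KN meets LM where the K-coordinate vanishes; zeroing N's K-weight and renormalizing leaves L, M-weights 4/9 : 1/3 → (4/7, 3/7).
So J = (4/7)·L + (3/7)·M = (67/7, -233/14).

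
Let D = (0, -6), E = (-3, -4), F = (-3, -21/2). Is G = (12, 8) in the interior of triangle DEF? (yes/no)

no

Barycentric coordinates of G: (5, -8/13, -44/13).
The three coordinates are positive, negative, negative; a point is interior exactly when all three are positive.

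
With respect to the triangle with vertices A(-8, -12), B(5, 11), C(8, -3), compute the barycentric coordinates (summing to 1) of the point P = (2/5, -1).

(2/5, 2/5, 1/5)

Signed area of the reference triangle: [ABC] = ½·((-8)·(11−(-3)) + 5·(-3−(-12)) + 8·(-12−11)) = ½·(-112 + 45 − 184) = -251/2.
[PBC] = ½·((2/5)·(11−(-3)) + 5·(-3−(-1)) + 8·(-1−11)) = ½·(28/5 − 10 − 96) = -251/5, so the A-coordinate is (-251/5)/(-251/2) = 2/5.
[APC] = ½·((-8)·(-1−(-3)) + (2/5)·(-3−(-12)) + 8·(-12−(-1))) = ½·(-16 + 18/5 − 88) = -251/5, so the B-coordinate is 2/5.
[ABP] = ½·((-8)·(11−(-1)) + 5·(-1−(-12)) + (2/5)·(-12−11)) = ½·(-96 + 55 − 46/5) = -251/10, so the C-coordinate is 1/5.
Check: 2/5 + 2/5 + 1/5 = 1.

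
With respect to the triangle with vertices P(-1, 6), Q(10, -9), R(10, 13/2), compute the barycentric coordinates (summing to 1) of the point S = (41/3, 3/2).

(-1/3, 1/3, 1)

Signed area of the reference triangle: [PQR] = ½·((-1)·(-9−(13/2)) + 10·(13/2−6) + 10·(6−(-9))) = ½·(31/2 + 5 + 150) = 341/4.
[SQR] = ½·((41/3)·(-9−(13/2)) + 10·(13/2−(3/2)) + 10·(3/2−(-9))) = ½·(-1271/6 + 50 + 105) = -341/12, so the P-coordinate is (-341/12)/(341/4) = -1/3.
[PSR] = ½·((-1)·(3/2−(13/2)) + (41/3)·(13/2−6) + 10·(6−(3/2))) = ½·(5 + 41/6 + 45) = 341/12, so the Q-coordinate is 1/3.
[PQS] = ½·((-1)·(-9−(3/2)) + 10·(3/2−6) + (41/3)·(6−(-9))) = ½·(21/2 − 45 + 205) = 341/4, so the R-coordinate is 1.
Check: -1/3 + 1/3 + 1 = 1.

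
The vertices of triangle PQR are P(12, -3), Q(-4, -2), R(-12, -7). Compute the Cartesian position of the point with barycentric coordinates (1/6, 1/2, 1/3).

(-4, -23/6)

S = (1/6)·P + (1/2)·Q + (1/3)·R.
x-coordinate: (1/6)·12 + (1/2)·(-4) + (1/3)·(-12) = -4.
y-coordinate: (1/6)·(-3) + (1/2)·(-2) + (1/3)·(-7) = -23/6.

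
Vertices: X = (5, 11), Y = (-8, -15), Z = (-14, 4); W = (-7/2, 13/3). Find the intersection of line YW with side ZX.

Barycentric coordinates of W with respect to XYZ: (1/2, 1/6, 1/3).
On side ZX the Y-coordinate is zero; dropping W's Y-weight 1/6 and renormalizing the remaining 1/3 : 1/2 gives weights 2/5, 3/5 on Z, X.
V = (2/5)·(-14, 4) + (3/5)·(5, 11) = (-13/5, 41/5).

(-13/5, 41/5)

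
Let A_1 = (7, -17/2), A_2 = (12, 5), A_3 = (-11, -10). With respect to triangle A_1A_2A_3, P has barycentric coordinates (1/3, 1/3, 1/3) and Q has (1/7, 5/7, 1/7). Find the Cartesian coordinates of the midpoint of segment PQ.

Barycentric coordinates of the midpoint are the average: (5/21, 11/21, 5/21).
Converting: (5/21)·A_1 + (11/21)·A_2 + (5/21)·A_3 = (16/3, -25/14).

(16/3, -25/14)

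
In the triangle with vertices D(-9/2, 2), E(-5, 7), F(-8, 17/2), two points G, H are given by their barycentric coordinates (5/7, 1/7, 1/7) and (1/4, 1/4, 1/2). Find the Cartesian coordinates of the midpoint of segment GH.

Barycentric coordinates of the midpoint are the average: (27/56, 11/56, 9/28).
Converting: (27/56)·D + (11/56)·E + (9/28)·F = (-641/112, 71/14).

(-641/112, 71/14)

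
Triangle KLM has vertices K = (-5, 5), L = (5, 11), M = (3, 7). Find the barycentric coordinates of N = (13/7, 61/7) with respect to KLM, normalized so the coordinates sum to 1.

Signed area of the reference triangle: [KLM] = ½·((-5)·(11−7) + 5·(7−5) + 3·(5−11)) = ½·(-20 + 10 − 18) = -14.
[NLM] = ½·((13/7)·(11−7) + 5·(7−(61/7)) + 3·(61/7−11)) = ½·(52/7 − 60/7 − 48/7) = -4, so the K-coordinate is (-4)/(-14) = 2/7.
[KNM] = ½·((-5)·(61/7−7) + (13/7)·(7−5) + 3·(5−(61/7))) = ½·(-60/7 + 26/7 − 78/7) = -8, so the L-coordinate is 4/7.
[KLN] = ½·((-5)·(11−(61/7)) + 5·(61/7−5) + (13/7)·(5−11)) = ½·(-80/7 + 130/7 − 78/7) = -2, so the M-coordinate is 1/7.

(2/7, 4/7, 1/7)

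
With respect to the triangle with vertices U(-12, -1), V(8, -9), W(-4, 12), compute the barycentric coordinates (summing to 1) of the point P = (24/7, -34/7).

(1/7, 5/7, 1/7)

Signed area of the reference triangle: [UVW] = ½·((-12)·(-9−12) + 8·(12−(-1)) + (-4)·(-1−(-9))) = ½·(252 + 104 − 32) = 162.
[PVW] = ½·((24/7)·(-9−12) + 8·(12−(-34/7)) + (-4)·(-34/7−(-9))) = ½·(-72 + 944/7 − 116/7) = 162/7, so the U-coordinate is (162/7)/162 = 1/7.
[UPW] = ½·((-12)·(-34/7−12) + (24/7)·(12−(-1)) + (-4)·(-1−(-34/7))) = ½·(1416/7 + 312/7 − 108/7) = 810/7, so the V-coordinate is 5/7.
[UVP] = ½·((-12)·(-9−(-34/7)) + 8·(-34/7−(-1)) + (24/7)·(-1−(-9))) = ½·(348/7 − 216/7 + 192/7) = 162/7, so the W-coordinate is 1/7.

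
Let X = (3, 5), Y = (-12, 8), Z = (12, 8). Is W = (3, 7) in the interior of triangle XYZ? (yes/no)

yes

Barycentric coordinates of W: (1/3, 1/4, 5/12).
The three coordinates are positive, positive, positive; a point is interior exactly when all three are positive.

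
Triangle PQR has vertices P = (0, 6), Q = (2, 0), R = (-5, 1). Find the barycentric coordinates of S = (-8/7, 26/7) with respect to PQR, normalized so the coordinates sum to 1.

Signed area of the reference triangle: [PQR] = ½·(0·(0−1) + 2·(1−6) + (-5)·(6−0)) = ½·(0 − 10 − 30) = -20.
[SQR] = ½·((-8/7)·(0−1) + 2·(1−(26/7)) + (-5)·(26/7−0)) = ½·(8/7 − 38/7 − 130/7) = -80/7, so the P-coordinate is (-80/7)/(-20) = 4/7.
[PSR] = ½·(0·(26/7−1) + (-8/7)·(1−6) + (-5)·(6−(26/7))) = ½·(0 + 40/7 − 80/7) = -20/7, so the Q-coordinate is 1/7.
[PQS] = ½·(0·(0−(26/7)) + 2·(26/7−6) + (-8/7)·(6−0)) = ½·(0 − 32/7 − 48/7) = -40/7, so the R-coordinate is 2/7.
Check: 4/7 + 1/7 + 2/7 = 1.

(4/7, 1/7, 2/7)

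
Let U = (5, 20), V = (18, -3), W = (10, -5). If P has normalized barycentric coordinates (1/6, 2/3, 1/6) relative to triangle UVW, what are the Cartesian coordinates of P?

P = (1/6)·U + (2/3)·V + (1/6)·W.
x-coordinate: (1/6)·5 + (2/3)·18 + (1/6)·10 = 29/2.
y-coordinate: (1/6)·20 + (2/3)·(-3) + (1/6)·(-5) = 1/2.

(29/2, 1/2)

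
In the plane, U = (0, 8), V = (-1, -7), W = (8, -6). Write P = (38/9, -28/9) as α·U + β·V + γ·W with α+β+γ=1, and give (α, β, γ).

(2/9, 2/9, 5/9)

Signed area of the reference triangle: [UVW] = ½·(0·(-7−(-6)) + (-1)·(-6−8) + 8·(8−(-7))) = ½·(0 + 14 + 120) = 67.
[PVW] = ½·((38/9)·(-7−(-6)) + (-1)·(-6−(-28/9)) + 8·(-28/9−(-7))) = ½·(-38/9 + 26/9 + 280/9) = 134/9, so the U-coordinate is (134/9)/67 = 2/9.
[UPW] = ½·(0·(-28/9−(-6)) + (38/9)·(-6−8) + 8·(8−(-28/9))) = ½·(0 − 532/9 + 800/9) = 134/9, so the V-coordinate is 2/9.
[UVP] = ½·(0·(-7−(-28/9)) + (-1)·(-28/9−8) + (38/9)·(8−(-7))) = ½·(0 + 100/9 + 190/3) = 335/9, so the W-coordinate is 5/9.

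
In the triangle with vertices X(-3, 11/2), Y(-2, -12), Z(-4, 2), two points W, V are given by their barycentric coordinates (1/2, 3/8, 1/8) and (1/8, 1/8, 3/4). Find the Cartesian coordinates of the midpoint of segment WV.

Barycentric coordinates of the midpoint are the average: (5/16, 1/4, 7/16).
Converting: (5/16)·X + (1/4)·Y + (7/16)·Z = (-51/16, -13/32).

(-51/16, -13/32)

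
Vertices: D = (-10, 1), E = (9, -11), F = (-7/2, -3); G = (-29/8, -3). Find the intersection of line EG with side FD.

(-47/6, -1/3)

Barycentric coordinates of G with respect to DEF: (1/2, 1/4, 1/4).
On side FD the E-coordinate is zero; dropping G's E-weight 1/4 and renormalizing the remaining 1/4 : 1/2 gives weights 1/3, 2/3 on F, D.
H = (1/3)·(-7/2, -3) + (2/3)·(-10, 1) = (-47/6, -1/3).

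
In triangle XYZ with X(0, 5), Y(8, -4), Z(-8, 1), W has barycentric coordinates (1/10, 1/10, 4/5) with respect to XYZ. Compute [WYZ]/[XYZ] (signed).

1/10

The signed ratio [WYZ]/[XYZ] equals the barycentric coordinate of W at vertex X, which is 1/10.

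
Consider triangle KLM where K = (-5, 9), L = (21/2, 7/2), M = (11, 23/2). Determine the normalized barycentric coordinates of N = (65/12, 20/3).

(1/3, 1/2, 1/6)

Signed area of the reference triangle: [KLM] = ½·((-5)·(7/2−(23/2)) + (21/2)·(23/2−9) + 11·(9−(7/2))) = ½·(40 + 105/4 + 121/2) = 507/8.
[NLM] = ½·((65/12)·(7/2−(23/2)) + (21/2)·(23/2−(20/3)) + 11·(20/3−(7/2))) = ½·(-130/3 + 203/4 + 209/6) = 169/8, so the K-coordinate is (169/8)/(507/8) = 1/3.
[KNM] = ½·((-5)·(20/3−(23/2)) + (65/12)·(23/2−9) + 11·(9−(20/3))) = ½·(145/6 + 325/24 + 77/3) = 507/16, so the L-coordinate is 1/2.
[KLN] = ½·((-5)·(7/2−(20/3)) + (21/2)·(20/3−9) + (65/12)·(9−(7/2))) = ½·(95/6 − 49/2 + 715/24) = 169/16, so the M-coordinate is 1/6.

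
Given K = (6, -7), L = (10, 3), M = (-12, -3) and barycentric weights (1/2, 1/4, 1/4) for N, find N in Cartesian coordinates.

N = (1/2)·K + (1/4)·L + (1/4)·M.
x-coordinate: (1/2)·6 + (1/4)·10 + (1/4)·(-12) = 5/2.
y-coordinate: (1/2)·(-7) + (1/4)·3 + (1/4)·(-3) = -7/2.

(5/2, -7/2)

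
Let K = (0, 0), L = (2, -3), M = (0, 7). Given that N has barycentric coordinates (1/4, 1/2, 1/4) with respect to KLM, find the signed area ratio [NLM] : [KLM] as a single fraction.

The signed ratio [NLM]/[KLM] equals the barycentric coordinate of N at vertex K, which is 1/4.

1/4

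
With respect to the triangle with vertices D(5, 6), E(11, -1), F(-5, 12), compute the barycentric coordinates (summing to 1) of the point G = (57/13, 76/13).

(9/13, 2/13, 2/13)

Signed area of the reference triangle: [DEF] = ½·(5·(-1−12) + 11·(12−6) + (-5)·(6−(-1))) = ½·(-65 + 66 − 35) = -17.
[GEF] = ½·((57/13)·(-1−12) + 11·(12−(76/13)) + (-5)·(76/13−(-1))) = ½·(-57 + 880/13 − 445/13) = -153/13, so the D-coordinate is (-153/13)/(-17) = 9/13.
[DGF] = ½·(5·(76/13−12) + (57/13)·(12−6) + (-5)·(6−(76/13))) = ½·(-400/13 + 342/13 − 10/13) = -34/13, so the E-coordinate is 2/13.
[DEG] = ½·(5·(-1−(76/13)) + 11·(76/13−6) + (57/13)·(6−(-1))) = ½·(-445/13 − 22/13 + 399/13) = -34/13, so the F-coordinate is 2/13.
Check: 9/13 + 2/13 + 2/13 = 1.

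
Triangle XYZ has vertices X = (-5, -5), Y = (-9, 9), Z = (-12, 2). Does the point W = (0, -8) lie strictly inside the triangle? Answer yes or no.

no

Barycentric coordinates of W: (57/35, 1/5, -29/35).
The three coordinates are positive, positive, negative; a point is interior exactly when all three are positive.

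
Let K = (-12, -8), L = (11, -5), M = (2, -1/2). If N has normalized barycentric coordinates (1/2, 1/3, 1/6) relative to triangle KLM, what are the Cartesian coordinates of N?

N = (1/2)·K + (1/3)·L + (1/6)·M.
x-coordinate: (1/2)·(-12) + (1/3)·11 + (1/6)·2 = -2.
y-coordinate: (1/2)·(-8) + (1/3)·(-5) + (1/6)·(-1/2) = -23/4.

(-2, -23/4)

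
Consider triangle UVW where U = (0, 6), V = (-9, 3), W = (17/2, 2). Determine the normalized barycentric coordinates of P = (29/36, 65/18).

(1/3, 5/18, 7/18)

Signed area of the reference triangle: [UVW] = ½·(0·(3−2) + (-9)·(2−6) + (17/2)·(6−3)) = ½·(0 + 36 + 51/2) = 123/4.
[PVW] = ½·((29/36)·(3−2) + (-9)·(2−(65/18)) + (17/2)·(65/18−3)) = ½·(29/36 + 29/2 + 187/36) = 41/4, so the U-coordinate is (41/4)/(123/4) = 1/3.
[UPW] = ½·(0·(65/18−2) + (29/36)·(2−6) + (17/2)·(6−(65/18))) = ½·(0 − 29/9 + 731/36) = 205/24, so the V-coordinate is 5/18.
[UVP] = ½·(0·(3−(65/18)) + (-9)·(65/18−6) + (29/36)·(6−3)) = ½·(0 + 43/2 + 29/12) = 287/24, so the W-coordinate is 7/18.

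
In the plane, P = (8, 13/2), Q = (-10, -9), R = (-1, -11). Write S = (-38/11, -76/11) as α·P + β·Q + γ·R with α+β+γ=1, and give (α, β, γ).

(2/11, 5/11, 4/11)

Signed area of the reference triangle: [PQR] = ½·(8·(-9−(-11)) + (-10)·(-11−(13/2)) + (-1)·(13/2−(-9))) = ½·(16 + 175 − 31/2) = 351/4.
[SQR] = ½·((-38/11)·(-9−(-11)) + (-10)·(-11−(-76/11)) + (-1)·(-76/11−(-9))) = ½·(-76/11 + 450/11 − 23/11) = 351/22, so the P-coordinate is (351/22)/(351/4) = 2/11.
[PSR] = ½·(8·(-76/11−(-11)) + (-38/11)·(-11−(13/2)) + (-1)·(13/2−(-76/11))) = ½·(360/11 + 665/11 − 295/22) = 1755/44, so the Q-coordinate is 5/11.
[PQS] = ½·(8·(-9−(-76/11)) + (-10)·(-76/11−(13/2)) + (-38/11)·(13/2−(-9))) = ½·(-184/11 + 1475/11 − 589/11) = 351/11, so the R-coordinate is 4/11.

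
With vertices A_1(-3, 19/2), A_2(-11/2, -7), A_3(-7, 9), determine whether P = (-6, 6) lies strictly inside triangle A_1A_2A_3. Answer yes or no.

Barycentric coordinates of P: (46/259, 50/259, 163/259).
The three coordinates are positive, positive, positive; a point is interior exactly when all three are positive.

yes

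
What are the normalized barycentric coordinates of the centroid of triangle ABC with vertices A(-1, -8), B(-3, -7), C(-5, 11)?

(1/3, 1/3, 1/3)

The centroid is the average of the vertices, so each weight is 1/3.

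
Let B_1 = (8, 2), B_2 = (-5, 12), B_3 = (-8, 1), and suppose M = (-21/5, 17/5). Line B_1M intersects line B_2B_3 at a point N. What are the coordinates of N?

(-29/4, 15/4)

Barycentric coordinates of M with respect to B_1B_2B_3: (1/5, 1/5, 3/5).
On side B_2B_3 the B_1-coordinate is zero; dropping M's B_1-weight 1/5 and renormalizing the remaining 1/5 : 3/5 gives weights 1/4, 3/4 on B_2, B_3.
N = (1/4)·(-5, 12) + (3/4)·(-8, 1) = (-29/4, 15/4).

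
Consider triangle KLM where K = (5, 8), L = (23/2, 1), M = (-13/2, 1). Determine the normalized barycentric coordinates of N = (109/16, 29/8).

Signed area of the reference triangle: [KLM] = ½·(5·(1−1) + (23/2)·(1−8) + (-13/2)·(8−1)) = ½·(0 − 161/2 − 91/2) = -63.
[NLM] = ½·((109/16)·(1−1) + (23/2)·(1−(29/8)) + (-13/2)·(29/8−1)) = ½·(0 − 483/16 − 273/16) = -189/8, so the K-coordinate is (-189/8)/(-63) = 3/8.
[KNM] = ½·(5·(29/8−1) + (109/16)·(1−8) + (-13/2)·(8−(29/8))) = ½·(105/8 − 763/16 − 455/16) = -63/2, so the L-coordinate is 1/2.
[KLN] = ½·(5·(1−(29/8)) + (23/2)·(29/8−8) + (109/16)·(8−1)) = ½·(-105/8 − 805/16 + 763/16) = -63/8, so the M-coordinate is 1/8.

(3/8, 1/2, 1/8)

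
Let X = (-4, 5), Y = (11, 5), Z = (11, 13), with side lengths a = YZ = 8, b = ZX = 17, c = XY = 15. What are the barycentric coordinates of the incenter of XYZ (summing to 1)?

The incenter has barycentric coordinates proportional to the opposite side lengths: (8 : 17 : 15).
Normalizing by 8+17+15 = 40 gives (1/5, 17/40, 3/8).

(1/5, 17/40, 3/8)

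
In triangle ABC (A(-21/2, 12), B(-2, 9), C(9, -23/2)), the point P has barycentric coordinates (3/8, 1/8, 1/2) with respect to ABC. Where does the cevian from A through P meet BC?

Line AP meets BC where the A-coordinate vanishes; zeroing P's A-weight and renormalizing leaves B, C-weights 1/8 : 1/2 → (1/5, 4/5).
So Q = (1/5)·B + (4/5)·C = (34/5, -37/5).

(34/5, -37/5)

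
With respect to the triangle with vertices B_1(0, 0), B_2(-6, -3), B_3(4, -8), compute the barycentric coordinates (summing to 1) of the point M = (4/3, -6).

(1/9, 2/9, 2/3)

Signed area of the reference triangle: [B_1B_2B_3] = ½·(0·(-3−(-8)) + (-6)·(-8−0) + 4·(0−(-3))) = ½·(0 + 48 + 12) = 30.
[MB_2B_3] = ½·((4/3)·(-3−(-8)) + (-6)·(-8−(-6)) + 4·(-6−(-3))) = ½·(20/3 + 12 − 12) = 10/3, so the B_1-coordinate is (10/3)/30 = 1/9.
[B_1MB_3] = ½·(0·(-6−(-8)) + (4/3)·(-8−0) + 4·(0−(-6))) = ½·(0 − 32/3 + 24) = 20/3, so the B_2-coordinate is 2/9.
[B_1B_2M] = ½·(0·(-3−(-6)) + (-6)·(-6−0) + (4/3)·(0−(-3))) = ½·(0 + 36 + 4) = 20, so the B_3-coordinate is 2/3.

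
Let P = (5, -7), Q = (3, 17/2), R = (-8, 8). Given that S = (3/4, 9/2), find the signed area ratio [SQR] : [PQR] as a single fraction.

[PQR] = ½·(5·(17/2−8) + 3·(8−(-7)) + (-8)·(-7−(17/2))) = ½·(5/2 + 45 + 124) = 343/4.
[SQR] = ½·((3/4)·(17/2−8) + 3·(8−(9/2)) + (-8)·(9/2−(17/2))) = ½·(3/8 + 21/2 + 32) = 343/16, so the ratio is (343/16)/(343/4) = 1/4.

1/4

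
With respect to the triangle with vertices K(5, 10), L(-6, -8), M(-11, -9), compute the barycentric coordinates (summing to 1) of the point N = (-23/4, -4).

Signed area of the reference triangle: [KLM] = ½·(5·(-8−(-9)) + (-6)·(-9−10) + (-11)·(10−(-8))) = ½·(5 + 114 − 198) = -79/2.
[NLM] = ½·((-23/4)·(-8−(-9)) + (-6)·(-9−(-4)) + (-11)·(-4−(-8))) = ½·(-23/4 + 30 − 44) = -79/8, so the K-coordinate is (-79/8)/(-79/2) = 1/4.
[KNM] = ½·(5·(-4−(-9)) + (-23/4)·(-9−10) + (-11)·(10−(-4))) = ½·(25 + 437/4 − 154) = -79/8, so the L-coordinate is 1/4.
[KLN] = ½·(5·(-8−(-4)) + (-6)·(-4−10) + (-23/4)·(10−(-8))) = ½·(-20 + 84 − 207/2) = -79/4, so the M-coordinate is 1/2.

(1/4, 1/4, 1/2)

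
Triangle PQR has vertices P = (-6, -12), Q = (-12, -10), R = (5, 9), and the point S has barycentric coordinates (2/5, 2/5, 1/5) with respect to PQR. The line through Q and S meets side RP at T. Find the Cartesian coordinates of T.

Line QS meets RP where the Q-coordinate vanishes; zeroing S's Q-weight and renormalizing leaves R, P-weights 1/5 : 2/5 → (1/3, 2/3).
So T = (1/3)·R + (2/3)·P = (-7/3, -5).

(-7/3, -5)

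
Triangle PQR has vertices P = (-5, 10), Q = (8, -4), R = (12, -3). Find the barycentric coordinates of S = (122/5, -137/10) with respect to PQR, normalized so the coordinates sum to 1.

(-4/5, 3/10, 3/2)

Signed area of the reference triangle: [PQR] = ½·((-5)·(-4−(-3)) + 8·(-3−10) + 12·(10−(-4))) = ½·(5 − 104 + 168) = 69/2.
[SQR] = ½·((122/5)·(-4−(-3)) + 8·(-3−(-137/10)) + 12·(-137/10−(-4))) = ½·(-122/5 + 428/5 − 582/5) = -138/5, so the P-coordinate is (-138/5)/(69/2) = -4/5.
[PSR] = ½·((-5)·(-137/10−(-3)) + (122/5)·(-3−10) + 12·(10−(-137/10))) = ½·(107/2 − 1586/5 + 1422/5) = 207/20, so the Q-coordinate is 3/10.
[PQS] = ½·((-5)·(-4−(-137/10)) + 8·(-137/10−10) + (122/5)·(10−(-4))) = ½·(-97/2 − 948/5 + 1708/5) = 207/4, so the R-coordinate is 3/2.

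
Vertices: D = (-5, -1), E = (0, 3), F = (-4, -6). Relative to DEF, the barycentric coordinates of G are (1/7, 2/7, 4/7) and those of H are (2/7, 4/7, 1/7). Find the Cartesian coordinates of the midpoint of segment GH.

Barycentric coordinates of the midpoint are the average: (3/14, 3/7, 5/14).
Converting: (3/14)·D + (3/7)·E + (5/14)·F = (-5/2, -15/14).

(-5/2, -15/14)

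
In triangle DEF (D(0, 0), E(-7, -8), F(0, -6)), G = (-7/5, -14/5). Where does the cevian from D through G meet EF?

Barycentric coordinates of G with respect to DEF: (3/5, 1/5, 1/5).
On side EF the D-coordinate is zero; dropping G's D-weight 3/5 and renormalizing the remaining 1/5 : 1/5 gives weights 1/2, 1/2 on E, F.
H = (1/2)·(-7, -8) + (1/2)·(0, -6) = (-7/2, -7).

(-7/2, -7)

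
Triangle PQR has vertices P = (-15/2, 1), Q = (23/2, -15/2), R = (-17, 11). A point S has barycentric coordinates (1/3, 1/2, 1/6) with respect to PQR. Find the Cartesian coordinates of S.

S = (1/3)·P + (1/2)·Q + (1/6)·R.
x-coordinate: (1/3)·(-15/2) + (1/2)·(23/2) + (1/6)·(-17) = 5/12.
y-coordinate: (1/3)·1 + (1/2)·(-15/2) + (1/6)·11 = -19/12.

(5/12, -19/12)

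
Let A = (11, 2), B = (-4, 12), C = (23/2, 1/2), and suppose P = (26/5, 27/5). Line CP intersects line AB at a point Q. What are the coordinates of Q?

(1, 26/3)

Barycentric coordinates of P with respect to ABC: (1/5, 2/5, 2/5).
On side AB the C-coordinate is zero; dropping P's C-weight 2/5 and renormalizing the remaining 1/5 : 2/5 gives weights 1/3, 2/3 on A, B.
Q = (1/3)·(11, 2) + (2/3)·(-4, 12) = (1, 26/3).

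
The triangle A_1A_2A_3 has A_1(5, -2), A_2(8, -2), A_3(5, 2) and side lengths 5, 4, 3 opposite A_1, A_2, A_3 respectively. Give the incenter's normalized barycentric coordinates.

The incenter has barycentric coordinates proportional to the opposite side lengths: (5 : 4 : 3).
Normalizing by 5+4+3 = 12 gives (5/12, 1/3, 1/4).

(5/12, 1/3, 1/4)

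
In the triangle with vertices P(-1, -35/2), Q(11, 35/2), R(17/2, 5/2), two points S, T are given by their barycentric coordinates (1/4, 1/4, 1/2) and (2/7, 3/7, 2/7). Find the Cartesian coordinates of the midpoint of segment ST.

(381/56, 125/56)

Barycentric coordinates of the midpoint are the average: (15/56, 19/56, 11/28).
Converting: (15/56)·P + (19/56)·Q + (11/28)·R = (381/56, 125/56).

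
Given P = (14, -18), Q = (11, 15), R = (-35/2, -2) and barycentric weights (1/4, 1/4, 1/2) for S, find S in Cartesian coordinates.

(-5/2, -7/4)

S = (1/4)·P + (1/4)·Q + (1/2)·R.
x-coordinate: (1/4)·14 + (1/4)·11 + (1/2)·(-35/2) = -5/2.
y-coordinate: (1/4)·(-18) + (1/4)·15 + (1/2)·(-2) = -7/4.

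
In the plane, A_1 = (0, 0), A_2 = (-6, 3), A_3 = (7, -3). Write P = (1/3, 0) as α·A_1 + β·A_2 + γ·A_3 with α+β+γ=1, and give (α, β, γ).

(1/3, 1/3, 1/3)

Signed area of the reference triangle: [A_1A_2A_3] = ½·(0·(3−(-3)) + (-6)·(-3−0) + 7·(0−3)) = ½·(0 + 18 − 21) = -3/2.
[PA_2A_3] = ½·((1/3)·(3−(-3)) + (-6)·(-3−0) + 7·(0−3)) = ½·(2 + 18 − 21) = -1/2, so the A_1-coordinate is (-1/2)/(-3/2) = 1/3.
[A_1PA_3] = ½·(0·(0−(-3)) + (1/3)·(-3−0) + 7·(0−0)) = ½·(0 − 1 + 0) = -1/2, so the A_2-coordinate is 1/3.
[A_1A_2P] = ½·(0·(3−0) + (-6)·(0−0) + (1/3)·(0−3)) = ½·(0 + 0 − 1) = -1/2, so the A_3-coordinate is 1/3.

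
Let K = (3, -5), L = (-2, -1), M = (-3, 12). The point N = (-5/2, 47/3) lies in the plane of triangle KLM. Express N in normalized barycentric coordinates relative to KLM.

Signed area of the reference triangle: [KLM] = ½·(3·(-1−12) + (-2)·(12−(-5)) + (-3)·(-5−(-1))) = ½·(-39 − 34 + 12) = -61/2.
[NLM] = ½·((-5/2)·(-1−12) + (-2)·(12−(47/3)) + (-3)·(47/3−(-1))) = ½·(65/2 + 22/3 − 50) = -61/12, so the K-coordinate is (-61/12)/(-61/2) = 1/6.
[KNM] = ½·(3·(47/3−12) + (-5/2)·(12−(-5)) + (-3)·(-5−(47/3))) = ½·(11 − 85/2 + 62) = 61/4, so the L-coordinate is -1/2.
[KLN] = ½·(3·(-1−(47/3)) + (-2)·(47/3−(-5)) + (-5/2)·(-5−(-1))) = ½·(-50 − 124/3 + 10) = -122/3, so the M-coordinate is 4/3.

(1/6, -1/2, 4/3)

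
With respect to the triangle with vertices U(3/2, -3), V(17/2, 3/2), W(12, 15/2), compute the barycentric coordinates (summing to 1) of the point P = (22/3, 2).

Signed area of the reference triangle: [UVW] = ½·((3/2)·(3/2−(15/2)) + (17/2)·(15/2−(-3)) + 12·(-3−(3/2))) = ½·(-9 + 357/4 − 54) = 105/8.
[PVW] = ½·((22/3)·(3/2−(15/2)) + (17/2)·(15/2−2) + 12·(2−(3/2))) = ½·(-44 + 187/4 + 6) = 35/8, so the U-coordinate is (35/8)/(105/8) = 1/3.
[UPW] = ½·((3/2)·(2−(15/2)) + (22/3)·(15/2−(-3)) + 12·(-3−2)) = ½·(-33/4 + 77 − 60) = 35/8, so the V-coordinate is 1/3.
[UVP] = ½·((3/2)·(3/2−2) + (17/2)·(2−(-3)) + (22/3)·(-3−(3/2))) = ½·(-3/4 + 85/2 − 33) = 35/8, so the W-coordinate is 1/3.

(1/3, 1/3, 1/3)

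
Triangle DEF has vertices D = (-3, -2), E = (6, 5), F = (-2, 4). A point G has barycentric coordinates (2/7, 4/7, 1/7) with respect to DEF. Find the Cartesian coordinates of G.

G = (2/7)·D + (4/7)·E + (1/7)·F.
x-coordinate: (2/7)·(-3) + (4/7)·6 + (1/7)·(-2) = 16/7.
y-coordinate: (2/7)·(-2) + (4/7)·5 + (1/7)·4 = 20/7.

(16/7, 20/7)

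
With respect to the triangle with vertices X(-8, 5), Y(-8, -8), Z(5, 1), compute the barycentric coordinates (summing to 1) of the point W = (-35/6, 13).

Signed area of the reference triangle: [XYZ] = ½·((-8)·(-8−1) + (-8)·(1−5) + 5·(5−(-8))) = ½·(72 + 32 + 65) = 169/2.
[WYZ] = ½·((-35/6)·(-8−1) + (-8)·(1−13) + 5·(13−(-8))) = ½·(105/2 + 96 + 105) = 507/4, so the X-coordinate is (507/4)/(169/2) = 3/2.
[XWZ] = ½·((-8)·(13−1) + (-35/6)·(1−5) + 5·(5−13)) = ½·(-96 + 70/3 − 40) = -169/3, so the Y-coordinate is -2/3.
[XYW] = ½·((-8)·(-8−13) + (-8)·(13−5) + (-35/6)·(5−(-8))) = ½·(168 − 64 − 455/6) = 169/12, so the Z-coordinate is 1/6.

(3/2, -2/3, 1/6)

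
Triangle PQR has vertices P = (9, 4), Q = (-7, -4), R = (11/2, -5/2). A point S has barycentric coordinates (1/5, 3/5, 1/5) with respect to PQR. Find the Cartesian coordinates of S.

S = (1/5)·P + (3/5)·Q + (1/5)·R.
x-coordinate: (1/5)·9 + (3/5)·(-7) + (1/5)·(11/2) = -13/10.
y-coordinate: (1/5)·4 + (3/5)·(-4) + (1/5)·(-5/2) = -21/10.

(-13/10, -21/10)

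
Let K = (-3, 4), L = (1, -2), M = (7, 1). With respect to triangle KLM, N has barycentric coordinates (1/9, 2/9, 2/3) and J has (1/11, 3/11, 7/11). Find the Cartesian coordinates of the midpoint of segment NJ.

Barycentric coordinates of the midpoint are the average: (10/99, 49/198, 43/66).
Converting: (10/99)·K + (49/198)·L + (43/66)·M = (446/99, 37/66).

(446/99, 37/66)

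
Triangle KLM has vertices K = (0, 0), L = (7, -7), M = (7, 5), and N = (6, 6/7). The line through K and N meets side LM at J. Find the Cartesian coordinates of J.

Barycentric coordinates of N with respect to KLM: (1/7, 2/7, 4/7).
On side LM the K-coordinate is zero; dropping N's K-weight 1/7 and renormalizing the remaining 2/7 : 4/7 gives weights 1/3, 2/3 on L, M.
J = (1/3)·(7, -7) + (2/3)·(7, 5) = (7, 1).

(7, 1)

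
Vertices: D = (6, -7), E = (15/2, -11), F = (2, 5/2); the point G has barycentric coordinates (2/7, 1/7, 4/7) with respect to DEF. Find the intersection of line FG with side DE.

(13/2, -25/3)

Line FG meets DE where the F-coordinate vanishes; zeroing G's F-weight and renormalizing leaves D, E-weights 2/7 : 1/7 → (2/3, 1/3).
So H = (2/3)·D + (1/3)·E = (13/2, -25/3).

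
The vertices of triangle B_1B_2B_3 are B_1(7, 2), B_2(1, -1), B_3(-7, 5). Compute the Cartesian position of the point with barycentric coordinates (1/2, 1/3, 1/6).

(8/3, 3/2)

M = (1/2)·B_1 + (1/3)·B_2 + (1/6)·B_3.
x-coordinate: (1/2)·7 + (1/3)·1 + (1/6)·(-7) = 8/3.
y-coordinate: (1/2)·2 + (1/3)·(-1) + (1/6)·5 = 3/2.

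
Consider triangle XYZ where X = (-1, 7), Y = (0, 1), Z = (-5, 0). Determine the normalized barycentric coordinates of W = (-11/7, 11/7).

Signed area of the reference triangle: [XYZ] = ½·((-1)·(1−0) + 0·(0−7) + (-5)·(7−1)) = ½·(-1 + 0 − 30) = -31/2.
[WYZ] = ½·((-11/7)·(1−0) + 0·(0−(11/7)) + (-5)·(11/7−1)) = ½·(-11/7 + 0 − 20/7) = -31/14, so the X-coordinate is (-31/14)/(-31/2) = 1/7.
[XWZ] = ½·((-1)·(11/7−0) + (-11/7)·(0−7) + (-5)·(7−(11/7))) = ½·(-11/7 + 11 − 190/7) = -62/7, so the Y-coordinate is 4/7.
[XYW] = ½·((-1)·(1−(11/7)) + 0·(11/7−7) + (-11/7)·(7−1)) = ½·(4/7 + 0 − 66/7) = -31/7, so the Z-coordinate is 2/7.

(1/7, 4/7, 2/7)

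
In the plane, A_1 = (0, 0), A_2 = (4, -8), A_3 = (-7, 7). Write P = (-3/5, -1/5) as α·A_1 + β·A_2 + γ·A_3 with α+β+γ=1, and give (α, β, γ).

Signed area of the reference triangle: [A_1A_2A_3] = ½·(0·(-8−7) + 4·(7−0) + (-7)·(0−(-8))) = ½·(0 + 28 − 56) = -14.
[PA_2A_3] = ½·((-3/5)·(-8−7) + 4·(7−(-1/5)) + (-7)·(-1/5−(-8))) = ½·(9 + 144/5 − 273/5) = -42/5, so the A_1-coordinate is (-42/5)/(-14) = 3/5.
[A_1PA_3] = ½·(0·(-1/5−7) + (-3/5)·(7−0) + (-7)·(0−(-1/5))) = ½·(0 − 21/5 − 7/5) = -14/5, so the A_2-coordinate is 1/5.
[A_1A_2P] = ½·(0·(-8−(-1/5)) + 4·(-1/5−0) + (-3/5)·(0−(-8))) = ½·(0 − 4/5 − 24/5) = -14/5, so the A_3-coordinate is 1/5.

(3/5, 1/5, 1/5)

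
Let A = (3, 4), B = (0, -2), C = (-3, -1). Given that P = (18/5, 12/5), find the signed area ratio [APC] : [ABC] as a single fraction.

3/5

[ABC] = ½·(3·(-2−(-1)) + 0·(-1−4) + (-3)·(4−(-2))) = ½·(-3 + 0 − 18) = -21/2.
[APC] = ½·(3·(12/5−(-1)) + (18/5)·(-1−4) + (-3)·(4−(12/5))) = ½·(51/5 − 18 − 24/5) = -63/10, so the ratio is (-63/10)/(-21/2) = 3/5.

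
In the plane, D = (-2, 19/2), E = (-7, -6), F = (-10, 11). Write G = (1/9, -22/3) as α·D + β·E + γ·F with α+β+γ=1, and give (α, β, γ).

(8/9, 1, -8/9)

Signed area of the reference triangle: [DEF] = ½·((-2)·(-6−11) + (-7)·(11−(19/2)) + (-10)·(19/2−(-6))) = ½·(34 − 21/2 − 155) = -263/4.
[GEF] = ½·((1/9)·(-6−11) + (-7)·(11−(-22/3)) + (-10)·(-22/3−(-6))) = ½·(-17/9 − 385/3 + 40/3) = -526/9, so the D-coordinate is (-526/9)/(-263/4) = 8/9.
[DGF] = ½·((-2)·(-22/3−11) + (1/9)·(11−(19/2)) + (-10)·(19/2−(-22/3))) = ½·(110/3 + 1/6 − 505/3) = -263/4, so the E-coordinate is 1.
[DEG] = ½·((-2)·(-6−(-22/3)) + (-7)·(-22/3−(19/2)) + (1/9)·(19/2−(-6))) = ½·(-8/3 + 707/6 + 31/18) = 526/9, so the F-coordinate is -8/9.
Check: 8/9 + 1 − 8/9 = 1.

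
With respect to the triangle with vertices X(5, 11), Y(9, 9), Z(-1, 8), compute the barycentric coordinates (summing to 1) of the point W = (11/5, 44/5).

Signed area of the reference triangle: [XYZ] = ½·(5·(9−8) + 9·(8−11) + (-1)·(11−9)) = ½·(5 − 27 − 2) = -12.
[WYZ] = ½·((11/5)·(9−8) + 9·(8−(44/5)) + (-1)·(44/5−9)) = ½·(11/5 − 36/5 + 1/5) = -12/5, so the X-coordinate is (-12/5)/(-12) = 1/5.
[XWZ] = ½·(5·(44/5−8) + (11/5)·(8−11) + (-1)·(11−(44/5))) = ½·(4 − 33/5 − 11/5) = -12/5, so the Y-coordinate is 1/5.
[XYW] = ½·(5·(9−(44/5)) + 9·(44/5−11) + (11/5)·(11−9)) = ½·(1 − 99/5 + 22/5) = -36/5, so the Z-coordinate is 3/5.

(1/5, 1/5, 3/5)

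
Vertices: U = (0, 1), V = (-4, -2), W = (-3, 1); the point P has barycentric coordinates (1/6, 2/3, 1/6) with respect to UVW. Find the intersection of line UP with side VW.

Line UP meets VW where the U-coordinate vanishes; zeroing P's U-weight and renormalizing leaves V, W-weights 2/3 : 1/6 → (4/5, 1/5).
So Q = (4/5)·V + (1/5)·W = (-19/5, -7/5).

(-19/5, -7/5)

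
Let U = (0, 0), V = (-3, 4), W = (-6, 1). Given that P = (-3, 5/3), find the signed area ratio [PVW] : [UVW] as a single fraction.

1/3

[UVW] = ½·(0·(4−1) + (-3)·(1−0) + (-6)·(0−4)) = ½·(0 − 3 + 24) = 21/2.
[PVW] = ½·((-3)·(4−1) + (-3)·(1−(5/3)) + (-6)·(5/3−4)) = ½·(-9 + 2 + 14) = 7/2, so the ratio is (7/2)/(21/2) = 1/3.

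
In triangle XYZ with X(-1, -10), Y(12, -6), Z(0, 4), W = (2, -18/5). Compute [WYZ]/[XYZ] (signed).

[XYZ] = ½·((-1)·(-6−4) + 12·(4−(-10)) + 0·(-10−(-6))) = ½·(10 + 168 + 0) = 89.
[WYZ] = ½·(2·(-6−4) + 12·(4−(-18/5)) + 0·(-18/5−(-6))) = ½·(-20 + 456/5 + 0) = 178/5, so the ratio is (178/5)/89 = 2/5.

2/5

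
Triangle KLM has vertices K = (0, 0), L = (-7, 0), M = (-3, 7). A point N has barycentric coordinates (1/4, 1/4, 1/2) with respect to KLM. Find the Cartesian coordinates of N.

N = (1/4)·K + (1/4)·L + (1/2)·M.
x-coordinate: (1/4)·0 + (1/4)·(-7) + (1/2)·(-3) = -13/4.
y-coordinate: (1/4)·0 + (1/4)·0 + (1/2)·7 = 7/2.

(-13/4, 7/2)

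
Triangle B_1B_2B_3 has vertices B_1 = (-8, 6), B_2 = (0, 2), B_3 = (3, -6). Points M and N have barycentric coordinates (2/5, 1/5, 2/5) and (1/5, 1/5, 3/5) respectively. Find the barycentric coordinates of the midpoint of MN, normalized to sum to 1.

Since both coordinate triples sum to 1, the midpoint's barycentrics are the componentwise average.
(2/5+1/5)/2 = 3/10; similarly 1/5 and 1/2.

(3/10, 1/5, 1/2)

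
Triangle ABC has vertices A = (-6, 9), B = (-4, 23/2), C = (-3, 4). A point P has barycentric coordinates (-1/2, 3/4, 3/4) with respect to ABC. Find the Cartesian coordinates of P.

(-9/4, 57/8)

P = (-1/2)·A + (3/4)·B + (3/4)·C.
x-coordinate: (-1/2)·(-6) + (3/4)·(-4) + (3/4)·(-3) = -9/4.
y-coordinate: (-1/2)·9 + (3/4)·(23/2) + (3/4)·4 = 57/8.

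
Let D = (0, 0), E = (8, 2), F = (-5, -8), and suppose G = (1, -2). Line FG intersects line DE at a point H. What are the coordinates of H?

(4, 1)

Barycentric coordinates of G with respect to DEF: (1/3, 1/3, 1/3).
On side DE the F-coordinate is zero; dropping G's F-weight 1/3 and renormalizing the remaining 1/3 : 1/3 gives weights 1/2, 1/2 on D, E.
H = (1/2)·(0, 0) + (1/2)·(8, 2) = (4, 1).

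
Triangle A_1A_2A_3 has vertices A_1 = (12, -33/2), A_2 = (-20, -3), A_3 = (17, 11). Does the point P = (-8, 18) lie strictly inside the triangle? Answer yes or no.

no

Barycentric coordinates of P: (-1218/1895, 289/379, 1668/1895).
The three coordinates are negative, positive, positive; a point is interior exactly when all three are positive.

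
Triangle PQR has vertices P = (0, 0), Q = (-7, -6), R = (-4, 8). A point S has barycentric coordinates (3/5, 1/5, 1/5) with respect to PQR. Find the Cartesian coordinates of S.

(-11/5, 2/5)

S = (3/5)·P + (1/5)·Q + (1/5)·R.
x-coordinate: (3/5)·0 + (1/5)·(-7) + (1/5)·(-4) = -11/5.
y-coordinate: (3/5)·0 + (1/5)·(-6) + (1/5)·8 = 2/5.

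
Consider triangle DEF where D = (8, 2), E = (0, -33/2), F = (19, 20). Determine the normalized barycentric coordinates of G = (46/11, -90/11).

(1/11, 8/11, 2/11)

Signed area of the reference triangle: [DEF] = ½·(8·(-33/2−20) + 0·(20−2) + 19·(2−(-33/2))) = ½·(-292 + 0 + 703/2) = 119/4.
[GEF] = ½·((46/11)·(-33/2−20) + 0·(20−(-90/11)) + 19·(-90/11−(-33/2))) = ½·(-1679/11 + 0 + 3477/22) = 119/44, so the D-coordinate is (119/44)/(119/4) = 1/11.
[DGF] = ½·(8·(-90/11−20) + (46/11)·(20−2) + 19·(2−(-90/11))) = ½·(-2480/11 + 828/11 + 2128/11) = 238/11, so the E-coordinate is 8/11.
[DEG] = ½·(8·(-33/2−(-90/11)) + 0·(-90/11−2) + (46/11)·(2−(-33/2))) = ½·(-732/11 + 0 + 851/11) = 119/22, so the F-coordinate is 2/11.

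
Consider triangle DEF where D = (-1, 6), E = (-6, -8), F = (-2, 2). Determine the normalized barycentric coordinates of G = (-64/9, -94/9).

Signed area of the reference triangle: [DEF] = ½·((-1)·(-8−2) + (-6)·(2−6) + (-2)·(6−(-8))) = ½·(10 + 24 − 28) = 3.
[GEF] = ½·((-64/9)·(-8−2) + (-6)·(2−(-94/9)) + (-2)·(-94/9−(-8))) = ½·(640/9 − 224/3 + 44/9) = 2/3, so the D-coordinate is (2/3)/3 = 2/9.
[DGF] = ½·((-1)·(-94/9−2) + (-64/9)·(2−6) + (-2)·(6−(-94/9))) = ½·(112/9 + 256/9 − 296/9) = 4, so the E-coordinate is 4/3.
[DEG] = ½·((-1)·(-8−(-94/9)) + (-6)·(-94/9−6) + (-64/9)·(6−(-8))) = ½·(-22/9 + 296/3 − 896/9) = -5/3, so the F-coordinate is -5/9.
Check: 2/9 + 4/3 − 5/9 = 1.

(2/9, 4/3, -5/9)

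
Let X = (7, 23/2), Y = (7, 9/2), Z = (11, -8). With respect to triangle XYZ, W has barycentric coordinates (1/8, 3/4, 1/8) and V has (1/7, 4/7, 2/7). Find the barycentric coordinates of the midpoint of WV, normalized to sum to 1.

Since both coordinate triples sum to 1, the midpoint's barycentrics are the componentwise average.
(1/8+1/7)/2 = 15/112; similarly 37/56 and 23/112.

(15/112, 37/56, 23/112)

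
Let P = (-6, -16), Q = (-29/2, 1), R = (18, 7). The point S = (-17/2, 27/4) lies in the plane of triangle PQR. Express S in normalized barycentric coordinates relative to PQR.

Signed area of the reference triangle: [PQR] = ½·((-6)·(1−7) + (-29/2)·(7−(-16)) + 18·(-16−1)) = ½·(36 − 667/2 − 306) = -1207/4.
[SQR] = ½·((-17/2)·(1−7) + (-29/2)·(7−(27/4)) + 18·(27/4−1)) = ½·(51 − 29/8 + 207/2) = 1207/16, so the P-coordinate is (1207/16)/(-1207/4) = -1/4.
[PSR] = ½·((-6)·(27/4−7) + (-17/2)·(7−(-16)) + 18·(-16−(27/4))) = ½·(3/2 − 391/2 − 819/2) = -1207/4, so the Q-coordinate is 1.
[PQS] = ½·((-6)·(1−(27/4)) + (-29/2)·(27/4−(-16)) + (-17/2)·(-16−1)) = ½·(69/2 − 2639/8 + 289/2) = -1207/16, so the R-coordinate is 1/4.

(-1/4, 1, 1/4)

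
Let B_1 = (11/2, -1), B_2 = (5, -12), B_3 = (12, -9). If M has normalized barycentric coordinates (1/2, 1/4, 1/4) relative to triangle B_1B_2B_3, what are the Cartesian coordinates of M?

(7, -23/4)

M = (1/2)·B_1 + (1/4)·B_2 + (1/4)·B_3.
x-coordinate: (1/2)·(11/2) + (1/4)·5 + (1/4)·12 = 7.
y-coordinate: (1/2)·(-1) + (1/4)·(-12) + (1/4)·(-9) = -23/4.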